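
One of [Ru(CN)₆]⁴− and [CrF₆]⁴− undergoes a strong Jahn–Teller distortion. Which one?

[CrF₆]⁴−

[Ru(CN)₆]⁴−: Each cyanide is −1; balancing the −4 overall charge requires Ru(II). Ruthenium is a group-8 element; Ru(II) is therefore d⁶. A 4d ion has a large Δₒ and is invariably low-spin. The d⁶ configuration leaves the e_g set evenly filled (or empty) — no strong Jahn–Teller driving force.
[CrF₆]⁴−: Summing ligand charges against the −4 overall charge gives an oxidation state of +2 for chromium. Group 6 minus oxidation state 2 gives a d⁴ configuration. Fluoride is a weak-field ligand for a first-row metal, so the complex is high-spin. The t₂g³e_g¹ (high-spin) configuration has an unevenly filled e_g set; the Jahn–Teller theorem predicts a tetragonal distortion (typically axial elongation) to lift the degeneracy.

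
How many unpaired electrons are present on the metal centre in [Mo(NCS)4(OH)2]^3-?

Summing ligand charges against the −3 overall charge gives an oxidation state of +3 for molybdenum.
Molybdenum is a group-6 element; Mo(III) is therefore d³.
In an octahedral field the d³ configuration is t₂g³e_g⁰ (only one arrangement possible), giving 3 unpaired electrons.

3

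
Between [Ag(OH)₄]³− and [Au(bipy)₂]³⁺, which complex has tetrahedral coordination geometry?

[Ag(OH)₄]³−

For [Ag(OH)₄]³−: Each hydroxide is −1; balancing the −3 overall charge requires Ag(I). Silver is a group-11 element; Ag(I) is therefore d¹⁰. A d¹⁰ ion has no crystal-field stabilisation preference between square planar and tetrahedral, so four ligands adopt the sterically favoured tetrahedral geometry. → tetrahedral.
For [Au(bipy)₂]³⁺: 2,2′-bipyridine is neutral; balancing the +3 overall charge requires Au(III). Group 11 minus oxidation state 3 gives a d⁸ configuration. A 5d d⁸ ion has a large crystal-field splitting; square planar leaves the high-energy d_{x²−y²} orbital empty and maximises CFSE. → square planar.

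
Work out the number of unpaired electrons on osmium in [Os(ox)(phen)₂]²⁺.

Each oxalate is −2; 1,10-phenanthroline is neutral; balancing the +2 overall charge requires Os(IV).
Group 8 minus oxidation state 4 gives a d⁴ configuration.
Counting donor atoms: 1×oxalate (bidentate) → 2 donors; 2×1,10-phenanthroline (bidentate) → 4 donors. Coordination number = 6.
The spin state decides the count: a 5d ion has a large Δₒ and is invariably low-spin.
An octahedral low-spin d⁴ ion is t₂g⁴e_g⁰, giving 2 unpaired electrons.

2 unpaired electrons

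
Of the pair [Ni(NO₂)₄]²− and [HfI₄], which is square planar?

[Ni(NO₂)₄]²−

For [Ni(NO₂)₄]²−: Ligand charges: each nitro (N-bound nitrite) is −1. With an overall charge of −2 the nickel centre must be in the +2 oxidation state. Nickel is a group-10 element; Ni(II) is therefore d⁸. Nitro (N-bound nitrite) is a strong-field ligand (high in the spectrochemical series). A 3d d⁸ ion with strong-field ligands gains enough CFSE to favour square planar over tetrahedral. → square planar.
For [HfI₄]: Ligand charges: each iodide is −1. With an overall charge of 0 the hafnium centre must be in the +4 oxidation state. Hafnium is a group-4 element; Hf(IV) is therefore d⁰. A d⁰ ion has no crystal-field stabilisation preference between square planar and tetrahedral, so four ligands adopt the sterically favoured tetrahedral geometry. → tetrahedral.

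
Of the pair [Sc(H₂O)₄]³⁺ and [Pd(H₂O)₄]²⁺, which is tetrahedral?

[Sc(H₂O)₄]³⁺

For [Sc(H₂O)₄]³⁺: Ligand charges: water is neutral. With an overall charge of +3 the scandium centre must be in the +3 oxidation state. Group 3 minus oxidation state 3 gives a d⁰ configuration. A d⁰ ion has no crystal-field stabilisation preference between square planar and tetrahedral, so four ligands adopt the sterically favoured tetrahedral geometry. → tetrahedral.
For [Pd(H₂O)₄]²⁺: Ligand charges: water is neutral. With an overall charge of +2 the palladium centre must be in the +2 oxidation state. Pd sits in group 10, so the d-electron count is 10 − 2 = 8. A 4d d⁸ ion has a large crystal-field splitting; square planar leaves the high-energy d_{x²−y²} orbital empty and maximises CFSE. → square planar.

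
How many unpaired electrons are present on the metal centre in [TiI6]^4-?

Ligand charges: each iodide is −1. With an overall charge of −4 the titanium centre must be in the +2 oxidation state.
Titanium is a group-4 element; Ti(II) is therefore d².
In an octahedral field the d² configuration is t₂g²e_g⁰ (only one arrangement possible), giving 2 unpaired electrons.

2 unpaired electrons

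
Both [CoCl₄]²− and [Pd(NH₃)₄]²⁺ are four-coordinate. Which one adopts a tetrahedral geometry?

For [CoCl₄]²−: Ligand charges: each chloride is −1. With an overall charge of −2 the cobalt centre must be in the +2 oxidation state. Co sits in group 9, so the d-electron count is 9 − 2 = 7. For a high-spin 3d d⁷ ion with weak-field ligands the small Δₜ gives little square-planar CFSE advantage, so four ligands adopt the sterically favoured tetrahedral geometry. → tetrahedral.
For [Pd(NH₃)₄]²⁺: Ammonia is neutral; balancing the +2 overall charge requires Pd(II). Group 10 minus oxidation state 2 gives a d⁸ configuration. A 4d d⁸ ion has a large crystal-field splitting; square planar leaves the high-energy d_{x²−y²} orbital empty and maximises CFSE. → square planar.

[CoCl₄]²−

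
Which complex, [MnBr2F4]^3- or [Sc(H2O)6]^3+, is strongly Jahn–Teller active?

[MnBr2F4]^3-: Each bromide is −1; each fluoride is −1; balancing the −3 overall charge requires Mn(III). Mn sits in group 7, so the d-electron count is 7 − 3 = 4. Bromide and fluoride are weak-field ligands for a first-row metal, so the complex is high-spin. The t₂g³e_g¹ (high-spin) configuration has an unevenly filled e_g set; the Jahn–Teller theorem predicts a tetragonal distortion (typically axial elongation) to lift the degeneracy.
[Sc(H2O)6]^3+: Ligand charges: water is neutral. With an overall charge of +3 the scandium centre must be in the +3 oxidation state. Sc sits in group 3, so the d-electron count is 3 − 3 = 0. The d⁰ configuration leaves the e_g set evenly filled (or empty) — no strong Jahn–Teller driving force.

[MnBr2F4]^3-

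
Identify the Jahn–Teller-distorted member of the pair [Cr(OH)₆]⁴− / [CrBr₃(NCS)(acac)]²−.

[Cr(OH)₆]⁴−

[Cr(OH)₆]⁴−: Ligand charges: each hydroxide is −1. With an overall charge of −4 the chromium centre must be in the +2 oxidation state. Cr sits in group 6, so the d-electron count is 6 − 2 = 4. Hydroxide is a weak-field ligand for a first-row metal, so the complex is high-spin. The t₂g³e_g¹ (high-spin) configuration has an unevenly filled e_g set; the Jahn–Teller theorem predicts a tetragonal distortion (typically axial elongation) to lift the degeneracy.
[CrBr₃(NCS)(acac)]²−: Each bromide is −1; each isothiocyanate is −1; each acetylacetonate is −1; balancing the −2 overall charge requires Cr(III). Cr sits in group 6, so the d-electron count is 6 − 3 = 3. The d³ configuration leaves the e_g set evenly filled (or empty) — no strong Jahn–Teller driving force.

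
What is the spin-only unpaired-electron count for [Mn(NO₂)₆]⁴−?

Ligand charges: each nitro (N-bound nitrite) is −1. With an overall charge of −4 the manganese centre must be in the +2 oxidation state.
Mn sits in group 7, so the d-electron count is 7 − 2 = 5.
The spin state decides the count: Nitro (N-bound nitrite) is a strong-field ligand (high in the spectrochemical series) for a first-row metal, so the complex is low-spin.
An octahedral low-spin d⁵ ion is t₂g⁵e_g⁰, giving 1 unpaired electron.

1 unpaired electron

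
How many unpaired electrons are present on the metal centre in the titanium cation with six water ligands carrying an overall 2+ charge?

Water is neutral; balancing the +2 overall charge requires Ti(II).
Titanium is a group-4 element; Ti(II) is therefore d².
In an octahedral field the d² configuration is t₂g²e_g⁰ (only one arrangement possible), giving 2 unpaired electrons.

2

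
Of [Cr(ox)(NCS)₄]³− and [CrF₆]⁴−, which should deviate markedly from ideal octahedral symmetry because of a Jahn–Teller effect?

[CrF₆]⁴−

[Cr(ox)(NCS)₄]³−: Ligand charges: each oxalate is −2; each isothiocyanate is −1. With an overall charge of −3 the chromium centre must be in the +3 oxidation state. Group 6 minus oxidation state 3 gives a d³ configuration. The d³ configuration leaves the e_g set evenly filled (or empty) — no strong Jahn–Teller driving force.
[CrF₆]⁴−: Each fluoride is −1; balancing the −4 overall charge requires Cr(II). Cr sits in group 6, so the d-electron count is 6 − 2 = 4. Fluoride is a weak-field ligand for a first-row metal, so the complex is high-spin. The t₂g³e_g¹ (high-spin) configuration has an unevenly filled e_g set; the Jahn–Teller theorem predicts a tetragonal distortion (typically axial elongation) to lift the degeneracy.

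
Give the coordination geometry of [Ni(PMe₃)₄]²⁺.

square planar

Ligand charges: trimethylphosphine is neutral. With an overall charge of +2 the nickel centre must be in the +2 oxidation state.
Ni sits in group 10, so the d-electron count is 10 − 2 = 8.
Coordination number: 4.
Trimethylphosphine is a strong-field ligand (high in the spectrochemical series).
A 3d d⁸ ion with strong-field ligands gains enough CFSE to favour square planar over tetrahedral.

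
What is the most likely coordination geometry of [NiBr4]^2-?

Ligand charges: each bromide is −1. With an overall charge of −2 the nickel centre must be in the +2 oxidation state.
Group 10 minus oxidation state 2 gives a d⁸ configuration.
With 4 monodentate ligands the coordination number is 4.
Bromide is a weak-field ligand.
With weak-field ligands the CFSE gain from square planar is small, so a 3d d⁸ ion takes the sterically preferred tetrahedral geometry.

tetrahedral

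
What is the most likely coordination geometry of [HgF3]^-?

Each fluoride is −1; balancing the −1 overall charge requires Hg(II).
Group 12 minus oxidation state 2 gives a d¹⁰ configuration.
With 3 monodentate ligands the coordination number is 3.
Three ligands around a d¹⁰ centre minimise repulsion in a trigonal-planar arrangement.

trigonal planar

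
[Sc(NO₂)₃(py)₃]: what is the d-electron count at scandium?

d0

Each nitro (N-bound nitrite) is −1; pyridine is neutral; balancing the 0 overall charge requires Sc(III).
Group 3 minus oxidation state 3 gives a d⁰ configuration.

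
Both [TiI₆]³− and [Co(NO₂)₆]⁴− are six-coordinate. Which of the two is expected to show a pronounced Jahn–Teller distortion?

[Co(NO₂)₆]⁴−

[TiI₆]³−: Each iodide is −1; balancing the −3 overall charge requires Ti(III). Ti sits in group 4, so the d-electron count is 4 − 3 = 1. The d¹ configuration leaves the e_g set evenly filled (or empty) — no strong Jahn–Teller driving force.
[Co(NO₂)₆]⁴−: Summing ligand charges against the −4 overall charge gives an oxidation state of +2 for cobalt. Co sits in group 9, so the d-electron count is 9 − 2 = 7. Nitro (N-bound nitrite) is a strong-field ligand (high in the spectrochemical series) for a first-row metal, so the complex is low-spin. The t₂g⁶e_g¹ (low-spin) configuration has an unevenly filled e_g set; the Jahn–Teller theorem predicts a tetragonal distortion (typically axial elongation) to lift the degeneracy.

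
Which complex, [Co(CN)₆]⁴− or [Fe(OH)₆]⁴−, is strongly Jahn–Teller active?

[Co(CN)₆]⁴−: Summing ligand charges against the −4 overall charge gives an oxidation state of +2 for cobalt. Co sits in group 9, so the d-electron count is 9 − 2 = 7. Cyanide is a strong-field ligand (high in the spectrochemical series) for a first-row metal, so the complex is low-spin. The t₂g⁶e_g¹ (low-spin) configuration has an unevenly filled e_g set; the Jahn–Teller theorem predicts a tetragonal distortion (typically axial elongation) to lift the degeneracy.
[Fe(OH)₆]⁴−: Each hydroxide is −1; balancing the −4 overall charge requires Fe(II). Fe sits in group 8, so the d-electron count is 8 − 2 = 6. Hydroxide is a weak-field ligand for a first-row metal, so the complex is high-spin. The d⁶ configuration leaves the e_g set evenly filled (or empty) — no strong Jahn–Teller driving force.

[Co(CN)₆]⁴−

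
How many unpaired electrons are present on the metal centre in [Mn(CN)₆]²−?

3 unpaired electrons

Each cyanide is −1; balancing the −2 overall charge requires Mn(IV).
Group 7 minus oxidation state 4 gives a d³ configuration.
In an octahedral field the d³ configuration is t₂g³e_g⁰ (only one arrangement possible), giving 3 unpaired electrons.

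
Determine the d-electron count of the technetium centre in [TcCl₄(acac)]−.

Ligand charges: each chloride is −1; each acetylacetonate is −1. With an overall charge of −1 the technetium centre must be in the +4 oxidation state.
Technetium is a group-7 element; Tc(IV) is therefore d³.

d3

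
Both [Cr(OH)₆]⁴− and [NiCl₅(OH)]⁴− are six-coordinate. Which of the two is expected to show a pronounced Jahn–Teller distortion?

[Cr(OH)₆]⁴−

[Cr(OH)₆]⁴−: Summing ligand charges against the −4 overall charge gives an oxidation state of +2 for chromium. Chromium is a group-6 element; Cr(II) is therefore d⁴. Hydroxide is a weak-field ligand for a first-row metal, so the complex is high-spin. The t₂g³e_g¹ (high-spin) configuration has an unevenly filled e_g set; the Jahn–Teller theorem predicts a tetragonal distortion (typically axial elongation) to lift the degeneracy.
[NiCl₅(OH)]⁴−: Ligand charges: each chloride is −1; each hydroxide is −1. With an overall charge of −4 the nickel centre must be in the +2 oxidation state. Nickel is a group-10 element; Ni(II) is therefore d⁸. The d⁸ configuration leaves the e_g set evenly filled (or empty) — no strong Jahn–Teller driving force.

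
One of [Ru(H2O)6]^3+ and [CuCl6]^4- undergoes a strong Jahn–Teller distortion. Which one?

[CuCl6]^4-

[Ru(H2O)6]^3+: Ligand charges: water is neutral. With an overall charge of +3 the ruthenium centre must be in the +3 oxidation state. Ru sits in group 8, so the d-electron count is 8 − 3 = 5. A 4d ion has a large Δₒ and is invariably low-spin. The d⁵ configuration leaves the e_g set evenly filled (or empty) — no strong Jahn–Teller driving force.
[CuCl6]^4-: Ligand charges: each chloride is −1. With an overall charge of −4 the copper centre must be in the +2 oxidation state. Copper is a group-11 element; Cu(II) is therefore d⁹. The t₂g⁶e_g³ configuration has an unevenly filled e_g set; the Jahn–Teller theorem predicts a tetragonal distortion (typically axial elongation) to lift the degeneracy.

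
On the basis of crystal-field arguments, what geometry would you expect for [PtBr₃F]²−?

square planar

Ligand charges: each bromide is −1; each fluoride is −1. With an overall charge of −2 the platinum centre must be in the +2 oxidation state.
Pt sits in group 10, so the d-electron count is 10 − 2 = 8.
Coordination number: 4.
A 5d d⁸ ion has a large crystal-field splitting; square planar leaves the high-energy d_{x²−y²} orbital empty and maximises CFSE.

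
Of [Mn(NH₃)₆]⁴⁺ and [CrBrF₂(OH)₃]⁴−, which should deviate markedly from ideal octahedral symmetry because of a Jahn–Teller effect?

[CrBrF₂(OH)₃]⁴−

[Mn(NH₃)₆]⁴⁺: Summing ligand charges against the +4 overall charge gives an oxidation state of +4 for manganese. Manganese is a group-7 element; Mn(IV) is therefore d³. The d³ configuration leaves the e_g set evenly filled (or empty) — no strong Jahn–Teller driving force.
[CrBrF₂(OH)₃]⁴−: Each bromide is −1; each fluoride is −1; each hydroxide is −1; balancing the −4 overall charge requires Cr(II). Group 6 minus oxidation state 2 gives a d⁴ configuration. Bromide, fluoride, and hydroxide are weak-field ligands for a first-row metal, so the complex is high-spin. The t₂g³e_g¹ (high-spin) configuration has an unevenly filled e_g set; the Jahn–Teller theorem predicts a tetragonal distortion (typically axial elongation) to lift the degeneracy.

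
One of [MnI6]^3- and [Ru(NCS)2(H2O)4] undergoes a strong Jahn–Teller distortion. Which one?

[MnI6]^3-

[MnI6]^3-: Ligand charges: each iodide is −1. With an overall charge of −3 the manganese centre must be in the +3 oxidation state. Group 7 minus oxidation state 3 gives a d⁴ configuration. Iodide is a weak-field ligand for a first-row metal, so the complex is high-spin. The t₂g³e_g¹ (high-spin) configuration has an unevenly filled e_g set; the Jahn–Teller theorem predicts a tetragonal distortion (typically axial elongation) to lift the degeneracy.
[Ru(NCS)2(H2O)4]: Each isothiocyanate is −1; water is neutral; balancing the 0 overall charge requires Ru(II). Ru sits in group 8, so the d-electron count is 8 − 2 = 6. A 4d ion has a large Δₒ and is invariably low-spin. The d⁶ configuration leaves the e_g set evenly filled (or empty) — no strong Jahn–Teller driving force.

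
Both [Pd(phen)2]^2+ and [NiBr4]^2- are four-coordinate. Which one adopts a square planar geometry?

[Pd(phen)2]^2+

For [Pd(phen)2]^2+: Ligand charges: 1,10-phenanthroline is neutral. With an overall charge of +2 the palladium centre must be in the +2 oxidation state. Palladium is a group-10 element; Pd(II) is therefore d⁸. A 4d d⁸ ion has a large crystal-field splitting; square planar leaves the high-energy d_{x²−y²} orbital empty and maximises CFSE. → square planar.
For [NiBr4]^2-: Summing ligand charges against the −2 overall charge gives an oxidation state of +2 for nickel. Group 10 minus oxidation state 2 gives a d⁸ configuration. Bromide is a weak-field ligand. With weak-field ligands the CFSE gain from square planar is small, so a 3d d⁸ ion takes the sterically preferred tetrahedral geometry. → tetrahedral.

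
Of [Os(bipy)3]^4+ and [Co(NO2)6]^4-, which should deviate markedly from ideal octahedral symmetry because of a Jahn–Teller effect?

[Co(NO2)6]^4-

[Os(bipy)3]^4+: Summing ligand charges against the +4 overall charge gives an oxidation state of +4 for osmium. Osmium is a group-8 element; Os(IV) is therefore d⁴. A 5d ion has a large Δₒ and is invariably low-spin. The d⁴ configuration leaves the e_g set evenly filled (or empty) — no strong Jahn–Teller driving force.
[Co(NO2)6]^4-: Summing ligand charges against the −4 overall charge gives an oxidation state of +2 for cobalt. Co sits in group 9, so the d-electron count is 9 − 2 = 7. Nitro (N-bound nitrite) is a strong-field ligand (high in the spectrochemical series) for a first-row metal, so the complex is low-spin. The t₂g⁶e_g¹ (low-spin) configuration has an unevenly filled e_g set; the Jahn–Teller theorem predicts a tetragonal distortion (typically axial elongation) to lift the degeneracy.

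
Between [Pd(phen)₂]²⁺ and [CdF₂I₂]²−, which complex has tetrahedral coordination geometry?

For [Pd(phen)₂]²⁺: Ligand charges: 1,10-phenanthroline is neutral. With an overall charge of +2 the palladium centre must be in the +2 oxidation state. Group 10 minus oxidation state 2 gives a d⁸ configuration. A 4d d⁸ ion has a large crystal-field splitting; square planar leaves the high-energy d_{x²−y²} orbital empty and maximises CFSE. → square planar.
For [CdF₂I₂]²−: Summing ligand charges against the −2 overall charge gives an oxidation state of +2 for cadmium. Cd sits in group 12, so the d-electron count is 12 − 2 = 10. A d¹⁰ ion has no crystal-field stabilisation preference between square planar and tetrahedral, so four ligands adopt the sterically favoured tetrahedral geometry. → tetrahedral.

[CdF₂I₂]²−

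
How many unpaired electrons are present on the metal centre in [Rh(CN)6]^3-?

0

Summing ligand charges against the −3 overall charge gives an oxidation state of +3 for rhodium.
Rhodium is a group-9 element; Rh(III) is therefore d⁶.
The spin state decides the count: a 4d ion has a large Δₒ and is invariably low-spin.
An octahedral low-spin d⁶ ion is t₂g⁶e_g⁰, giving 0 unpaired electrons.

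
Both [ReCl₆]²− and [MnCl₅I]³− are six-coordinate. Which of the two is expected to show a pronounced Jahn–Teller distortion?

[ReCl₆]²−: Summing ligand charges against the −2 overall charge gives an oxidation state of +4 for rhenium. Re sits in group 7, so the d-electron count is 7 − 4 = 3. The d³ configuration leaves the e_g set evenly filled (or empty) — no strong Jahn–Teller driving force.
[MnCl₅I]³−: Each chloride is −1; each iodide is −1; balancing the −3 overall charge requires Mn(III). Mn sits in group 7, so the d-electron count is 7 − 3 = 4. Chloride and iodide are weak-field ligands for a first-row metal, so the complex is high-spin. The t₂g³e_g¹ (high-spin) configuration has an unevenly filled e_g set; the Jahn–Teller theorem predicts a tetragonal distortion (typically axial elongation) to lift the degeneracy.

[MnCl₅I]³−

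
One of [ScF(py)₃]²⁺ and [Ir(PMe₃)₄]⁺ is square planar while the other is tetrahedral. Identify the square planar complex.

For [ScF(py)₃]²⁺: Ligand charges: each fluoride is −1; pyridine is neutral. With an overall charge of +2 the scandium centre must be in the +3 oxidation state. Scandium is a group-3 element; Sc(III) is therefore d⁰. A d⁰ ion has no crystal-field stabilisation preference between square planar and tetrahedral, so four ligands adopt the sterically favoured tetrahedral geometry. → tetrahedral.
For [Ir(PMe₃)₄]⁺: Trimethylphosphine is neutral; balancing the +1 overall charge requires Ir(I). Ir sits in group 9, so the d-electron count is 9 − 1 = 8. A 5d d⁸ ion has a large crystal-field splitting; square planar leaves the high-energy d_{x²−y²} orbital empty and maximises CFSE. → square planar.

[Ir(PMe₃)₄]⁺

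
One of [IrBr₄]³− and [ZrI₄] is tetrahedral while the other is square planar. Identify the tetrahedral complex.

For [IrBr₄]³−: Each bromide is −1; balancing the −3 overall charge requires Ir(I). Group 9 minus oxidation state 1 gives a d⁸ configuration. A 5d d⁸ ion has a large crystal-field splitting; square planar leaves the high-energy d_{x²−y²} orbital empty and maximises CFSE. → square planar.
For [ZrI₄]: Summing ligand charges against the 0 overall charge gives an oxidation state of +4 for zirconium. Zirconium is a group-4 element; Zr(IV) is therefore d⁰. A d⁰ ion has no crystal-field stabilisation preference between square planar and tetrahedral, so four ligands adopt the sterically favoured tetrahedral geometry. → tetrahedral.

[ZrI₄]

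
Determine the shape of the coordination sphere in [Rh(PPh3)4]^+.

Ligand charges: triphenylphosphine is neutral. With an overall charge of +1 the rhodium centre must be in the +1 oxidation state.
Rhodium is a group-9 element; Rh(I) is therefore d⁸.
Coordination number: 4.
A 4d d⁸ ion has a large crystal-field splitting; square planar leaves the high-energy d_{x²−y²} orbital empty and maximises CFSE.

square planar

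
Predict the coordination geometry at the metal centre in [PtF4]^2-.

square planar

Ligand charges: each fluoride is −1. With an overall charge of −2 the platinum centre must be in the +2 oxidation state.
Group 10 minus oxidation state 2 gives a d⁸ configuration.
Coordination number: 4.
A 5d d⁸ ion has a large crystal-field splitting; square planar leaves the high-energy d_{x²−y²} orbital empty and maximises CFSE.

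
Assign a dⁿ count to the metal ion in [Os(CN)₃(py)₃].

Ligand charges: each cyanide is −1; pyridine is neutral. With an overall charge of 0 the osmium centre must be in the +3 oxidation state.
Os sits in group 8, so the d-electron count is 8 − 3 = 5.

d5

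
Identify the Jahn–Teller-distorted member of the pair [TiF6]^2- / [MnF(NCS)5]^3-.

[MnF(NCS)5]^3-

[TiF6]^2-: Each fluoride is −1; balancing the −2 overall charge requires Ti(IV). Ti sits in group 4, so the d-electron count is 4 − 4 = 0. The d⁰ configuration leaves the e_g set evenly filled (or empty) — no strong Jahn–Teller driving force.
[MnF(NCS)5]^3-: Ligand charges: each fluoride is −1; each isothiocyanate is −1. With an overall charge of −3 the manganese centre must be in the +3 oxidation state. Group 7 minus oxidation state 3 gives a d⁴ configuration. Fluoride and isothiocyanate are weak-field ligands for a first-row metal, so the complex is high-spin. The t₂g³e_g¹ (high-spin) configuration has an unevenly filled e_g set; the Jahn–Teller theorem predicts a tetragonal distortion (typically axial elongation) to lift the degeneracy.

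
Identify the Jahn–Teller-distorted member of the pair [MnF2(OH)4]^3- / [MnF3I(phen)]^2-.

[MnF2(OH)4]^3-

[MnF2(OH)4]^3-: Summing ligand charges against the −3 overall charge gives an oxidation state of +3 for manganese. Manganese is a group-7 element; Mn(III) is therefore d⁴. Fluoride and hydroxide are weak-field ligands for a first-row metal, so the complex is high-spin. The t₂g³e_g¹ (high-spin) configuration has an unevenly filled e_g set; the Jahn–Teller theorem predicts a tetragonal distortion (typically axial elongation) to lift the degeneracy.
[MnF3I(phen)]^2-: Summing ligand charges against the −2 overall charge gives an oxidation state of +2 for manganese. Manganese is a group-7 element; Mn(II) is therefore d⁵. Fluoride and iodide are weak-field ligands for a first-row metal, so the complex is high-spin. The d⁵ configuration leaves the e_g set evenly filled (or empty) — no strong Jahn–Teller driving force.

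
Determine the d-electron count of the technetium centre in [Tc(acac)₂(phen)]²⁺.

d3

Summing ligand charges against the +2 overall charge gives an oxidation state of +4 for technetium.
Technetium is a group-7 element; Tc(IV) is therefore d³.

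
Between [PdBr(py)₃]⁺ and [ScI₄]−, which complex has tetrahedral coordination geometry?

For [PdBr(py)₃]⁺: Ligand charges: each bromide is −1; pyridine is neutral. With an overall charge of +1 the palladium centre must be in the +2 oxidation state. Group 10 minus oxidation state 2 gives a d⁸ configuration. A 4d d⁸ ion has a large crystal-field splitting; square planar leaves the high-energy d_{x²−y²} orbital empty and maximises CFSE. → square planar.
For [ScI₄]−: Ligand charges: each iodide is −1. With an overall charge of −1 the scandium centre must be in the +3 oxidation state. Scandium is a group-3 element; Sc(III) is therefore d⁰. A d⁰ ion has no crystal-field stabilisation preference between square planar and tetrahedral, so four ligands adopt the sterically favoured tetrahedral geometry. → tetrahedral.

[ScI₄]−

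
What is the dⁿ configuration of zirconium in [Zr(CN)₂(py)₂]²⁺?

Each cyanide is −1; pyridine is neutral; balancing the +2 overall charge requires Zr(IV).
Zirconium is a group-4 element; Zr(IV) is therefore d⁰.

d⁰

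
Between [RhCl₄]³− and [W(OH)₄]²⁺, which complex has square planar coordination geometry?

For [RhCl₄]³−: Ligand charges: each chloride is −1. With an overall charge of −3 the rhodium centre must be in the +1 oxidation state. Group 9 minus oxidation state 1 gives a d⁸ configuration. A 4d d⁸ ion has a large crystal-field splitting; square planar leaves the high-energy d_{x²−y²} orbital empty and maximises CFSE. → square planar.
For [W(OH)₄]²⁺: Each hydroxide is −1; balancing the +2 overall charge requires W(VI). W sits in group 6, so the d-electron count is 6 − 6 = 0. A d⁰ ion has no crystal-field stabilisation preference between square planar and tetrahedral, so four ligands adopt the sterically favoured tetrahedral geometry. → tetrahedral.

[RhCl₄]³−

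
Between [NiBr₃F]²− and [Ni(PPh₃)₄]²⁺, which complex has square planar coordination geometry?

For [NiBr₃F]²−: Each bromide is −1; each fluoride is −1; balancing the −2 overall charge requires Ni(II). Nickel is a group-10 element; Ni(II) is therefore d⁸. Bromide and fluoride are weak-field ligands. With weak-field ligands the CFSE gain from square planar is small, so a 3d d⁸ ion takes the sterically preferred tetrahedral geometry. → tetrahedral.
For [Ni(PPh₃)₄]²⁺: Summing ligand charges against the +2 overall charge gives an oxidation state of +2 for nickel. Nickel is a group-10 element; Ni(II) is therefore d⁸. Triphenylphosphine is a strong-field ligand (high in the spectrochemical series). A 3d d⁸ ion with strong-field ligands gains enough CFSE to favour square planar over tetrahedral. → square planar.

[Ni(PPh₃)₄]²⁺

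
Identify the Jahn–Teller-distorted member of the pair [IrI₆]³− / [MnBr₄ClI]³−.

[MnBr₄ClI]³−

[IrI₆]³−: Summing ligand charges against the −3 overall charge gives an oxidation state of +3 for iridium. Ir sits in group 9, so the d-electron count is 9 − 3 = 6. A 5d ion has a large Δₒ and is invariably low-spin. The d⁶ configuration leaves the e_g set evenly filled (or empty) — no strong Jahn–Teller driving force.
[MnBr₄ClI]³−: Summing ligand charges against the −3 overall charge gives an oxidation state of +3 for manganese. Mn sits in group 7, so the d-electron count is 7 − 3 = 4. Bromide, chloride, and iodide are weak-field ligands for a first-row metal, so the complex is high-spin. The t₂g³e_g¹ (high-spin) configuration has an unevenly filled e_g set; the Jahn–Teller theorem predicts a tetragonal distortion (typically axial elongation) to lift the degeneracy.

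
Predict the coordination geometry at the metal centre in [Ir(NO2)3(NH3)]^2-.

Each nitro (N-bound nitrite) is −1; ammonia is neutral; balancing the −2 overall charge requires Ir(I).
Ir sits in group 9, so the d-electron count is 9 − 1 = 8.
Coordination number: 4.
A 5d d⁸ ion has a large crystal-field splitting; square planar leaves the high-energy d_{x²−y²} orbital empty and maximises CFSE.

square planar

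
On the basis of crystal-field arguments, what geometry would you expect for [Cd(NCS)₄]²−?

Summing ligand charges against the −2 overall charge gives an oxidation state of +2 for cadmium.
Group 12 minus oxidation state 2 gives a d¹⁰ configuration.
With 4 monodentate ligands the coordination number is 4.
A d¹⁰ ion has no crystal-field stabilisation preference between square planar and tetrahedral, so four ligands adopt the sterically favoured tetrahedral geometry.

tetrahedral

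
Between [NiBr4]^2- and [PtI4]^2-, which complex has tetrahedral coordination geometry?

[NiBr4]^2-

For [NiBr4]^2-: Each bromide is −1; balancing the −2 overall charge requires Ni(II). Ni sits in group 10, so the d-electron count is 10 − 2 = 8. Bromide is a weak-field ligand. With weak-field ligands the CFSE gain from square planar is small, so a 3d d⁸ ion takes the sterically preferred tetrahedral geometry. → tetrahedral.
For [PtI4]^2-: Each iodide is −1; balancing the −2 overall charge requires Pt(II). Pt sits in group 10, so the d-electron count is 10 − 2 = 8. A 5d d⁸ ion has a large crystal-field splitting; square planar leaves the high-energy d_{x²−y²} orbital empty and maximises CFSE. → square planar.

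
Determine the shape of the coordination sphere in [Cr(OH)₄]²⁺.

Ligand charges: each hydroxide is −1. With an overall charge of +2 the chromium centre must be in the +6 oxidation state.
Group 6 minus oxidation state 6 gives a d⁰ configuration.
With 4 monodentate ligands the coordination number is 4.
A d⁰ ion has no crystal-field stabilisation preference between square planar and tetrahedral, so four ligands adopt the sterically favoured tetrahedral geometry.

tetrahedral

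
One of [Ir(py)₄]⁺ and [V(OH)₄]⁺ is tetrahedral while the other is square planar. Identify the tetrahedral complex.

[V(OH)₄]⁺

For [Ir(py)₄]⁺: Pyridine is neutral; balancing the +1 overall charge requires Ir(I). Iridium is a group-9 element; Ir(I) is therefore d⁸. A 5d d⁸ ion has a large crystal-field splitting; square planar leaves the high-energy d_{x²−y²} orbital empty and maximises CFSE. → square planar.
For [V(OH)₄]⁺: Summing ligand charges against the +1 overall charge gives an oxidation state of +5 for vanadium. Group 5 minus oxidation state 5 gives a d⁰ configuration. A d⁰ ion has no crystal-field stabilisation preference between square planar and tetrahedral, so four ligands adopt the sterically favoured tetrahedral geometry. → tetrahedral.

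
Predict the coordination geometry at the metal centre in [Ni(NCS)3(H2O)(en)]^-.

octahedral

Each isothiocyanate is −1; water is neutral; ethylenediamine is neutral; balancing the −1 overall charge requires Ni(II).
Ni sits in group 10, so the d-electron count is 10 − 2 = 8.
Counting donor atoms: 3×isothiocyanate (monodentate) → 3 donors; 1×water (monodentate) → 1 donor; 1×ethylenediamine (bidentate) → 2 donors. Coordination number = 6.
Six donors around a single metal centre give an octahedral coordination sphere.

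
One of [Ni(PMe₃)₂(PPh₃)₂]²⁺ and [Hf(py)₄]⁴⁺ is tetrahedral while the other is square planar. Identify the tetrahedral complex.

[Hf(py)₄]⁴⁺

For [Ni(PMe₃)₂(PPh₃)₂]²⁺: Summing ligand charges against the +2 overall charge gives an oxidation state of +2 for nickel. Group 10 minus oxidation state 2 gives a d⁸ configuration. Trimethylphosphine and triphenylphosphine are strong-field ligands (high in the spectrochemical series). A 3d d⁸ ion with strong-field ligands gains enough CFSE to favour square planar over tetrahedral. → square planar.
For [Hf(py)₄]⁴⁺: Ligand charges: pyridine is neutral. With an overall charge of +4 the hafnium centre must be in the +4 oxidation state. Group 4 minus oxidation state 4 gives a d⁰ configuration. A d⁰ ion has no crystal-field stabilisation preference between square planar and tetrahedral, so four ligands adopt the sterically favoured tetrahedral geometry. → tetrahedral.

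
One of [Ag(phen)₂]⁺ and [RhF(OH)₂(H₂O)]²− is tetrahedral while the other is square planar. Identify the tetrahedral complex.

[Ag(phen)₂]⁺

For [Ag(phen)₂]⁺: Summing ligand charges against the +1 overall charge gives an oxidation state of +1 for silver. Group 11 minus oxidation state 1 gives a d¹⁰ configuration. A d¹⁰ ion has no crystal-field stabilisation preference between square planar and tetrahedral, so four ligands adopt the sterically favoured tetrahedral geometry. → tetrahedral.
For [RhF(OH)₂(H₂O)]²−: Each fluoride is −1; each hydroxide is −1; water is neutral; balancing the −2 overall charge requires Rh(I). Rhodium is a group-9 element; Rh(I) is therefore d⁸. A 4d d⁸ ion has a large crystal-field splitting; square planar leaves the high-energy d_{x²−y²} orbital empty and maximises CFSE. → square planar.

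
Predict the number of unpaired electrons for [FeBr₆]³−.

Summing ligand charges against the −3 overall charge gives an oxidation state of +3 for iron.
Fe sits in group 8, so the d-electron count is 8 − 3 = 5.
The spin state decides the count: Bromide is a weak-field ligand for a first-row metal, so the complex is high-spin.
An octahedral high-spin d⁵ ion is t₂g³e_g², giving 5 unpaired electrons.

5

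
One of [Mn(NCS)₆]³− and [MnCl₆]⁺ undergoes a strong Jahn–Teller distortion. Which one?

[Mn(NCS)₆]³−

[Mn(NCS)₆]³−: Ligand charges: each isothiocyanate is −1. With an overall charge of −3 the manganese centre must be in the +3 oxidation state. Manganese is a group-7 element; Mn(III) is therefore d⁴. Isothiocyanate is a weak-field ligand for a first-row metal, so the complex is high-spin. The t₂g³e_g¹ (high-spin) configuration has an unevenly filled e_g set; the Jahn–Teller theorem predicts a tetragonal distortion (typically axial elongation) to lift the degeneracy.
[MnCl₆]⁺: Summing ligand charges against the +1 overall charge gives an oxidation state of +7 for manganese. Group 7 minus oxidation state 7 gives a d⁰ configuration. The d⁰ configuration leaves the e_g set evenly filled (or empty) — no strong Jahn–Teller driving force.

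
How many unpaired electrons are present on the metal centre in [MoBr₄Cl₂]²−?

Summing ligand charges against the −2 overall charge gives an oxidation state of +4 for molybdenum.
Mo sits in group 6, so the d-electron count is 6 − 4 = 2.
In an octahedral field the d² configuration is t₂g²e_g⁰ (only one arrangement possible), giving 2 unpaired electrons.

2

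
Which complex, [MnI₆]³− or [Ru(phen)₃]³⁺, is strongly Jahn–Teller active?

[MnI₆]³−: Each iodide is −1; balancing the −3 overall charge requires Mn(III). Group 7 minus oxidation state 3 gives a d⁴ configuration. Iodide is a weak-field ligand for a first-row metal, so the complex is high-spin. The t₂g³e_g¹ (high-spin) configuration has an unevenly filled e_g set; the Jahn–Teller theorem predicts a tetragonal distortion (typically axial elongation) to lift the degeneracy.
[Ru(phen)₃]³⁺: 1,10-phenanthroline is neutral; balancing the +3 overall charge requires Ru(III). Group 8 minus oxidation state 3 gives a d⁵ configuration. A 4d ion has a large Δₒ and is invariably low-spin. The d⁵ configuration leaves the e_g set evenly filled (or empty) — no strong Jahn–Teller driving force.

[MnI₆]³−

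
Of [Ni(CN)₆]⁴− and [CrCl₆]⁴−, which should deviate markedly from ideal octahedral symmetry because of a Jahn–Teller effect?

[CrCl₆]⁴−

[Ni(CN)₆]⁴−: Each cyanide is −1; balancing the −4 overall charge requires Ni(II). Ni sits in group 10, so the d-electron count is 10 − 2 = 8. The d⁸ configuration leaves the e_g set evenly filled (or empty) — no strong Jahn–Teller driving force.
[CrCl₆]⁴−: Ligand charges: each chloride is −1. With an overall charge of −4 the chromium centre must be in the +2 oxidation state. Group 6 minus oxidation state 2 gives a d⁴ configuration. Chloride is a weak-field ligand for a first-row metal, so the complex is high-spin. The t₂g³e_g¹ (high-spin) configuration has an unevenly filled e_g set; the Jahn–Teller theorem predicts a tetragonal distortion (typically axial elongation) to lift the degeneracy.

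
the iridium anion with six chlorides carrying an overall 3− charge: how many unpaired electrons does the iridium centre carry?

0

Each chloride is −1; balancing the −3 overall charge requires Ir(III).
Ir sits in group 9, so the d-electron count is 9 − 3 = 6.
The spin state decides the count: a 5d ion has a large Δₒ and is invariably low-spin.
An octahedral low-spin d⁶ ion is t₂g⁶e_g⁰, giving 0 unpaired electrons.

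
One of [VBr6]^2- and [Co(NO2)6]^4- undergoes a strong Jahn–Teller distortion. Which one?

[VBr6]^2-: Each bromide is −1; balancing the −2 overall charge requires V(IV). V sits in group 5, so the d-electron count is 5 − 4 = 1. The d¹ configuration leaves the e_g set evenly filled (or empty) — no strong Jahn–Teller driving force.
[Co(NO2)6]^4-: Ligand charges: each nitro (N-bound nitrite) is −1. With an overall charge of −4 the cobalt centre must be in the +2 oxidation state. Cobalt is a group-9 element; Co(II) is therefore d⁷. Nitro (N-bound nitrite) is a strong-field ligand (high in the spectrochemical series) for a first-row metal, so the complex is low-spin. The t₂g⁶e_g¹ (low-spin) configuration has an unevenly filled e_g set; the Jahn–Teller theorem predicts a tetragonal distortion (typically axial elongation) to lift the degeneracy.

[Co(NO2)6]^4-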